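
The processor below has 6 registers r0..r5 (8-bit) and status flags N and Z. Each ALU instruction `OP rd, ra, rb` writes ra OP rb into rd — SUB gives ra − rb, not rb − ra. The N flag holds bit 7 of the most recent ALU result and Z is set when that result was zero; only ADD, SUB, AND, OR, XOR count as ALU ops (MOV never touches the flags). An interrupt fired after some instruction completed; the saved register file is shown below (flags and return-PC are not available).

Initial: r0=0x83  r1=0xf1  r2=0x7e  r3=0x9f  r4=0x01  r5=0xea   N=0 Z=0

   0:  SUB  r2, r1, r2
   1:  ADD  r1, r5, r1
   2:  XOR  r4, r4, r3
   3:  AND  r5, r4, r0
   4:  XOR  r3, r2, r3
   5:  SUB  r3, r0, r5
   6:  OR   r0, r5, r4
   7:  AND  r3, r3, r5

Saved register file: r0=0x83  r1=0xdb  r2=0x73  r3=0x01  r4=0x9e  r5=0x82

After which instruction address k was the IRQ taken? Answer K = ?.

K = 5

after  0: r0=0x83 r1=0xf1 r2=0x73 r3=0x9f r4=0x01 r5=0xea  N=0 Z=0
after  1: r0=0x83 r1=0xdb r2=0x73 r3=0x9f r4=0x01 r5=0xea  N=1 Z=0
after  2: r0=0x83 r1=0xdb r2=0x73 r3=0x9f r4=0x9e r5=0xea  N=1 Z=0
after  3: r0=0x83 r1=0xdb r2=0x73 r3=0x9f r4=0x9e r5=0x82  N=1 Z=0
after  4: r0=0x83 r1=0xdb r2=0x73 r3=0xec r4=0x9e r5=0x82  N=1 Z=0
after  5: r0=0x83 r1=0xdb r2=0x73 r3=0x01 r4=0x9e r5=0x82  N=0 Z=0
-- IRQ taken; context saved, return-PC = 6 --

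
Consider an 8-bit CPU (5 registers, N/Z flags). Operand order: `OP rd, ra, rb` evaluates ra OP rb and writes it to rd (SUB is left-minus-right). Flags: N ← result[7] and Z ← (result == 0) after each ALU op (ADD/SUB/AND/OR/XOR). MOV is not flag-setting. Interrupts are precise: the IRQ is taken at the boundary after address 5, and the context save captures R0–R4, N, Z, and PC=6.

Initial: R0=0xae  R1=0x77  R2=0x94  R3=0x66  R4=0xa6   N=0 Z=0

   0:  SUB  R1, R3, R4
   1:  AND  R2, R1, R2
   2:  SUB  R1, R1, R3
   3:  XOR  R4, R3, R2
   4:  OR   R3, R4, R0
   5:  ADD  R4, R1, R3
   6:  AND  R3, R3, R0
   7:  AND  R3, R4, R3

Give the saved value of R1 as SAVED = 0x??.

after  0: R0=0xae R1=0xc0 R2=0x94 R3=0x66 R4=0xa6  N=1 Z=0
after  1: R0=0xae R1=0xc0 R2=0x80 R3=0x66 R4=0xa6  N=1 Z=0
after  2: R0=0xae R1=0x5a R2=0x80 R3=0x66 R4=0xa6  N=0 Z=0
after  3: R0=0xae R1=0x5a R2=0x80 R3=0x66 R4=0xe6  N=1 Z=0
after  4: R0=0xae R1=0x5a R2=0x80 R3=0xee R4=0xe6  N=1 Z=0
after  5: R0=0xae R1=0x5a R2=0x80 R3=0xee R4=0x48  N=0 Z=0
-- IRQ taken; context saved, return-PC = 6 --

SAVED = 0x5a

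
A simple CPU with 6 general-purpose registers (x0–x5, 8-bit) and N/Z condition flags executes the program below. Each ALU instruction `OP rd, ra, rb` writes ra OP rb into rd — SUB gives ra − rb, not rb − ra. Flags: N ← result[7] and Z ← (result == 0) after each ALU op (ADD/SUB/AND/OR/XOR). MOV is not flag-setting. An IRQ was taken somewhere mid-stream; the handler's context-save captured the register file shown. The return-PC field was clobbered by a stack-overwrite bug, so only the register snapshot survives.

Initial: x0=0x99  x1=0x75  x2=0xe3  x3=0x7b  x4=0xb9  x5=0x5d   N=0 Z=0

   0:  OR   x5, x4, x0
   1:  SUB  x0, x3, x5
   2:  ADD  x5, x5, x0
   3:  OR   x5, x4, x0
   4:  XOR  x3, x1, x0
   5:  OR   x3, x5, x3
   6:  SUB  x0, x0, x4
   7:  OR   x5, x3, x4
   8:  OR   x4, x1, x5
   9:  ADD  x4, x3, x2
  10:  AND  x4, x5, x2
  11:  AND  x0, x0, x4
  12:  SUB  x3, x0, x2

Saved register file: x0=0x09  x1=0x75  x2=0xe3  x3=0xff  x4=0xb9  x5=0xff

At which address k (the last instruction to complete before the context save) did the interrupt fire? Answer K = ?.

K = 7

after  0: x0=0x99 x1=0x75 x2=0xe3 x3=0x7b x4=0xb9 x5=0xb9  N=1 Z=0
after  1: x0=0xc2 x1=0x75 x2=0xe3 x3=0x7b x4=0xb9 x5=0xb9  N=1 Z=0
after  2: x0=0xc2 x1=0x75 x2=0xe3 x3=0x7b x4=0xb9 x5=0x7b  N=0 Z=0
after  3: x0=0xc2 x1=0x75 x2=0xe3 x3=0x7b x4=0xb9 x5=0xfb  N=1 Z=0
after  4: x0=0xc2 x1=0x75 x2=0xe3 x3=0xb7 x4=0xb9 x5=0xfb  N=1 Z=0
after  5: x0=0xc2 x1=0x75 x2=0xe3 x3=0xff x4=0xb9 x5=0xfb  N=1 Z=0
after  6: x0=0x09 x1=0x75 x2=0xe3 x3=0xff x4=0xb9 x5=0xfb  N=0 Z=0
after  7: x0=0x09 x1=0x75 x2=0xe3 x3=0xff x4=0xb9 x5=0xff  N=1 Z=0
-- IRQ taken; context saved, return-PC = 8 --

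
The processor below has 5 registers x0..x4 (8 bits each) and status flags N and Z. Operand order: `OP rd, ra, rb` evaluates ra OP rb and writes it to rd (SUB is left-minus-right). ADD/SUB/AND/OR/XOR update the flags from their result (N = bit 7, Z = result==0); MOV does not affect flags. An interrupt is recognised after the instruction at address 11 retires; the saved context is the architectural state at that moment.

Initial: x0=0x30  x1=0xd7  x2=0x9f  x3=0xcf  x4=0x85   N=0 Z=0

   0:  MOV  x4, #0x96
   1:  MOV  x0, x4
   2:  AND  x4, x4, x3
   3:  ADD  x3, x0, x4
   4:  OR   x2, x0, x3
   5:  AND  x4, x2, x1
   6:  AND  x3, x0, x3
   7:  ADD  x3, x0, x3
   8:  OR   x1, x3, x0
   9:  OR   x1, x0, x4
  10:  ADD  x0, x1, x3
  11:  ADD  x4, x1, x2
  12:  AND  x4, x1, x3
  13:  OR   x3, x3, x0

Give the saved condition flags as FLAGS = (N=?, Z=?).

after  0: x0=0x30 x1=0xd7 x2=0x9f x3=0xcf x4=0x96  N=0 Z=0
after  1: x0=0x96 x1=0xd7 x2=0x9f x3=0xcf x4=0x96  N=0 Z=0
after  2: x0=0x96 x1=0xd7 x2=0x9f x3=0xcf x4=0x86  N=1 Z=0
after  3: x0=0x96 x1=0xd7 x2=0x9f x3=0x1c x4=0x86  N=0 Z=0
after  4: x0=0x96 x1=0xd7 x2=0x9e x3=0x1c x4=0x86  N=1 Z=0
after  5: x0=0x96 x1=0xd7 x2=0x9e x3=0x1c x4=0x96  N=1 Z=0
after  6: x0=0x96 x1=0xd7 x2=0x9e x3=0x14 x4=0x96  N=0 Z=0
after  7: x0=0x96 x1=0xd7 x2=0x9e x3=0xaa x4=0x96  N=1 Z=0
after  8: x0=0x96 x1=0xbe x2=0x9e x3=0xaa x4=0x96  N=1 Z=0
after  9: x0=0x96 x1=0x96 x2=0x9e x3=0xaa x4=0x96  N=1 Z=0
after 10: x0=0x40 x1=0x96 x2=0x9e x3=0xaa x4=0x96  N=0 Z=0
after 11: x0=0x40 x1=0x96 x2=0x9e x3=0xaa x4=0x34  N=0 Z=0
-- IRQ taken; context saved, return-PC = 12 --

FLAGS = (N=0, Z=0)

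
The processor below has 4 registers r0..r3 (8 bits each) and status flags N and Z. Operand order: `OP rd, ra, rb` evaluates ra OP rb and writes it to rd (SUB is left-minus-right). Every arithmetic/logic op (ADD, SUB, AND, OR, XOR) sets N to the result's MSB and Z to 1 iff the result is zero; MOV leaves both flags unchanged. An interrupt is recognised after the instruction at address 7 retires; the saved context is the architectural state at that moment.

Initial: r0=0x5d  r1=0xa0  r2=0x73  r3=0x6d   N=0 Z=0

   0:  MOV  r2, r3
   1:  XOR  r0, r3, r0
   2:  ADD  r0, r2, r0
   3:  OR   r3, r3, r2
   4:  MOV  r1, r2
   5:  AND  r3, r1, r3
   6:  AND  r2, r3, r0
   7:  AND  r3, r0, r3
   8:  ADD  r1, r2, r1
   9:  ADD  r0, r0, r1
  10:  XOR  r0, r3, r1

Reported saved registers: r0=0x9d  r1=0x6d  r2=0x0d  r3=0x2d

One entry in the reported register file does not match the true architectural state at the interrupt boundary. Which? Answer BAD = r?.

after  0: r0=0x5d r1=0xa0 r2=0x6d r3=0x6d  N=0 Z=0
after  1: r0=0x30 r1=0xa0 r2=0x6d r3=0x6d  N=0 Z=0
after  2: r0=0x9d r1=0xa0 r2=0x6d r3=0x6d  N=1 Z=0
after  3: r0=0x9d r1=0xa0 r2=0x6d r3=0x6d  N=0 Z=0
after  4: r0=0x9d r1=0x6d r2=0x6d r3=0x6d  N=0 Z=0
after  5: r0=0x9d r1=0x6d r2=0x6d r3=0x6d  N=0 Z=0
after  6: r0=0x9d r1=0x6d r2=0x0d r3=0x6d  N=0 Z=0
after  7: r0=0x9d r1=0x6d r2=0x0d r3=0x0d  N=0 Z=0
-- IRQ taken; context saved, return-PC = 8 --
mismatch: r3: reported 0x2d vs actual 0x0d

BAD = r3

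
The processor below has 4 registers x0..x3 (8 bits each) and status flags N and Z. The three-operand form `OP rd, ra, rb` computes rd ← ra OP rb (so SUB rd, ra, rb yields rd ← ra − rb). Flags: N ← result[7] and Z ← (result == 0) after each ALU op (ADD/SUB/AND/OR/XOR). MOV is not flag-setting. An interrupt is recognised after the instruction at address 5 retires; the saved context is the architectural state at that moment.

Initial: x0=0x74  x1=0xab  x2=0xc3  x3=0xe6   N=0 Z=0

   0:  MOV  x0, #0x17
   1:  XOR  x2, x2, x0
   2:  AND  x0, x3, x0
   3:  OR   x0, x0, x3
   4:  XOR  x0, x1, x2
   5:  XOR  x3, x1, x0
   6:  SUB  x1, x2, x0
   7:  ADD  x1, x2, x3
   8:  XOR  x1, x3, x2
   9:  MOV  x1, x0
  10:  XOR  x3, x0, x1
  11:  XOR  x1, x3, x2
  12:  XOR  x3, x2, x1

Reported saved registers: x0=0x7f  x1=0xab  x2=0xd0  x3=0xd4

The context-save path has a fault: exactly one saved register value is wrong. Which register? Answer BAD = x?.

after  0: x0=0x17 x1=0xab x2=0xc3 x3=0xe6  N=0 Z=0
after  1: x0=0x17 x1=0xab x2=0xd4 x3=0xe6  N=1 Z=0
after  2: x0=0x06 x1=0xab x2=0xd4 x3=0xe6  N=0 Z=0
after  3: x0=0xe6 x1=0xab x2=0xd4 x3=0xe6  N=1 Z=0
after  4: x0=0x7f x1=0xab x2=0xd4 x3=0xe6  N=0 Z=0
after  5: x0=0x7f x1=0xab x2=0xd4 x3=0xd4  N=1 Z=0
-- IRQ taken; context saved, return-PC = 6 --
mismatch: x2: reported 0xd0 vs actual 0xd4

BAD = x2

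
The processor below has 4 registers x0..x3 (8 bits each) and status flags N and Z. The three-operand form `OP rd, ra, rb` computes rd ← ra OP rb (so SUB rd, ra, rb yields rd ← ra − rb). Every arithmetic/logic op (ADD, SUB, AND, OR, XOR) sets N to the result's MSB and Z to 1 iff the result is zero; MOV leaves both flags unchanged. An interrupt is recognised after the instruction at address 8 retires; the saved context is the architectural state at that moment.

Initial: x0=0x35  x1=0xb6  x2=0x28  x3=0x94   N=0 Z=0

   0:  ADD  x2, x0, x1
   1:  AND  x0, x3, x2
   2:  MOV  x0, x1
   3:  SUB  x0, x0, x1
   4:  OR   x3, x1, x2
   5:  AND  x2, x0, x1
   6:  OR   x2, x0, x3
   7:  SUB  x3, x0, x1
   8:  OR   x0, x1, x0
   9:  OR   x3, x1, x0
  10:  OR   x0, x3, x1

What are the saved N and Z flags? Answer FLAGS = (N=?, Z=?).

FLAGS = (N=1, Z=0)

after  0: x0=0x35 x1=0xb6 x2=0xeb x3=0x94  N=1 Z=0
after  1: x0=0x80 x1=0xb6 x2=0xeb x3=0x94  N=1 Z=0
after  2: x0=0xb6 x1=0xb6 x2=0xeb x3=0x94  N=1 Z=0
after  3: x0=0x00 x1=0xb6 x2=0xeb x3=0x94  N=0 Z=1
after  4: x0=0x00 x1=0xb6 x2=0xeb x3=0xff  N=1 Z=0
after  5: x0=0x00 x1=0xb6 x2=0x00 x3=0xff  N=0 Z=1
after  6: x0=0x00 x1=0xb6 x2=0xff x3=0xff  N=1 Z=0
after  7: x0=0x00 x1=0xb6 x2=0xff x3=0x4a  N=0 Z=0
after  8: x0=0xb6 x1=0xb6 x2=0xff x3=0x4a  N=1 Z=0
-- IRQ taken; context saved, return-PC = 9 --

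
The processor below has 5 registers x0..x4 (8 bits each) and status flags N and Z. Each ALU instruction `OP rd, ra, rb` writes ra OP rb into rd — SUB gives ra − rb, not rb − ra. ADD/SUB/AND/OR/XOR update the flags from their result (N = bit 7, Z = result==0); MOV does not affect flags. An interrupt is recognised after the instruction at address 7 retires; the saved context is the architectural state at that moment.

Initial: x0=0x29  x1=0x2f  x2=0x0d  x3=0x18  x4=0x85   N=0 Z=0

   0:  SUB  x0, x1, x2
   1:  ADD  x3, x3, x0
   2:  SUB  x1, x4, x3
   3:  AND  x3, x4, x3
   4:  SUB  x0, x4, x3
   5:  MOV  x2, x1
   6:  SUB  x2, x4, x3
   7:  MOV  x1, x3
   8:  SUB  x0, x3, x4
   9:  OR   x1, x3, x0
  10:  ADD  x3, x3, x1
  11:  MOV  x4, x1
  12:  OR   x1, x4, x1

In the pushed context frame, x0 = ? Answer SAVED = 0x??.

SAVED = 0x85

after  0: x0=0x22 x1=0x2f x2=0x0d x3=0x18 x4=0x85  N=0 Z=0
after  1: x0=0x22 x1=0x2f x2=0x0d x3=0x3a x4=0x85  N=0 Z=0
after  2: x0=0x22 x1=0x4b x2=0x0d x3=0x3a x4=0x85  N=0 Z=0
after  3: x0=0x22 x1=0x4b x2=0x0d x3=0x00 x4=0x85  N=0 Z=1
after  4: x0=0x85 x1=0x4b x2=0x0d x3=0x00 x4=0x85  N=1 Z=0
after  5: x0=0x85 x1=0x4b x2=0x4b x3=0x00 x4=0x85  N=1 Z=0
after  6: x0=0x85 x1=0x4b x2=0x85 x3=0x00 x4=0x85  N=1 Z=0
after  7: x0=0x85 x1=0x00 x2=0x85 x3=0x00 x4=0x85  N=1 Z=0
-- IRQ taken; context saved, return-PC = 8 --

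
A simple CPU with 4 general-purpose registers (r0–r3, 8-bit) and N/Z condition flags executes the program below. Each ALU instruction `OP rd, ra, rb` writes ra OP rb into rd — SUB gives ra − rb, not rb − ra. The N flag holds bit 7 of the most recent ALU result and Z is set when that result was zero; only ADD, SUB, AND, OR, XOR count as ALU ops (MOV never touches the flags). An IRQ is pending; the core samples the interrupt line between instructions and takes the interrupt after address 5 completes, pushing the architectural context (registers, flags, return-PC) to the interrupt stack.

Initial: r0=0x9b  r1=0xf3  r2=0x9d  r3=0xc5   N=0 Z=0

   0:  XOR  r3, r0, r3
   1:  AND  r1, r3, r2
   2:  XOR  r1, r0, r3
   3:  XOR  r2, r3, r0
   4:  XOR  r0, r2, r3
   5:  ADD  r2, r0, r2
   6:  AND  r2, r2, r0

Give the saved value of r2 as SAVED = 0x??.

SAVED = 0x60

after  0: r0=0x9b r1=0xf3 r2=0x9d r3=0x5e  N=0 Z=0
after  1: r0=0x9b r1=0x1c r2=0x9d r3=0x5e  N=0 Z=0
after  2: r0=0x9b r1=0xc5 r2=0x9d r3=0x5e  N=1 Z=0
after  3: r0=0x9b r1=0xc5 r2=0xc5 r3=0x5e  N=1 Z=0
after  4: r0=0x9b r1=0xc5 r2=0xc5 r3=0x5e  N=1 Z=0
after  5: r0=0x9b r1=0xc5 r2=0x60 r3=0x5e  N=0 Z=0
-- IRQ taken; context saved, return-PC = 6 --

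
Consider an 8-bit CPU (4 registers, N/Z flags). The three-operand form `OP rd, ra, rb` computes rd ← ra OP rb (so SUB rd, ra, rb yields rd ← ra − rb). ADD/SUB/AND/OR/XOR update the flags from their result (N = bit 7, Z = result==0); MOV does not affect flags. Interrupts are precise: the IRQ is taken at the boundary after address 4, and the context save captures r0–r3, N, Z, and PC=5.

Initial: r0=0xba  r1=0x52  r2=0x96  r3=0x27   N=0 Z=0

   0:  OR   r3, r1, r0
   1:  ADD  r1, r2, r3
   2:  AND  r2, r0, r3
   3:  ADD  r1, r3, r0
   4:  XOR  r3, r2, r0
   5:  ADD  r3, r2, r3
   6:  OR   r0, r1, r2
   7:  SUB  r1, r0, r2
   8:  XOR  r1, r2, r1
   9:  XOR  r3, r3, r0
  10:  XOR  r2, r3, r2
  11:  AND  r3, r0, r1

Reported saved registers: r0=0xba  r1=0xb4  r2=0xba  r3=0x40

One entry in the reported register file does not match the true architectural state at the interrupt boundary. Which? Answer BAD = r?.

BAD = r3

after  0: r0=0xba r1=0x52 r2=0x96 r3=0xfa  N=1 Z=0
after  1: r0=0xba r1=0x90 r2=0x96 r3=0xfa  N=1 Z=0
after  2: r0=0xba r1=0x90 r2=0xba r3=0xfa  N=1 Z=0
after  3: r0=0xba r1=0xb4 r2=0xba r3=0xfa  N=1 Z=0
after  4: r0=0xba r1=0xb4 r2=0xba r3=0x00  N=0 Z=1
-- IRQ taken; context saved, return-PC = 5 --
mismatch: r3: reported 0x40 vs actual 0x00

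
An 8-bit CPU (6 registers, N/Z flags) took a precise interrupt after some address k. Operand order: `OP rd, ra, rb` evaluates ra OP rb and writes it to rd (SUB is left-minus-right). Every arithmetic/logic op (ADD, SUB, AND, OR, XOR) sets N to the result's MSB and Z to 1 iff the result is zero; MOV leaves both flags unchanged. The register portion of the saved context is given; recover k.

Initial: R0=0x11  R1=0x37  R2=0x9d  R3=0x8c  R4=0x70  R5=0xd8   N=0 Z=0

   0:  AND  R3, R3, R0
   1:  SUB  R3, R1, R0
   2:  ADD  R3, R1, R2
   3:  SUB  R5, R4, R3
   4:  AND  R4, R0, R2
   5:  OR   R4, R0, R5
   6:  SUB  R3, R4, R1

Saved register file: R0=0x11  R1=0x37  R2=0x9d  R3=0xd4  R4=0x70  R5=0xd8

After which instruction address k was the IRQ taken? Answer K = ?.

after  0: R0=0x11 R1=0x37 R2=0x9d R3=0x00 R4=0x70 R5=0xd8  N=0 Z=1
after  1: R0=0x11 R1=0x37 R2=0x9d R3=0x26 R4=0x70 R5=0xd8  N=0 Z=0
after  2: R0=0x11 R1=0x37 R2=0x9d R3=0xd4 R4=0x70 R5=0xd8  N=1 Z=0
-- IRQ taken; context saved, return-PC = 3 --

K = 2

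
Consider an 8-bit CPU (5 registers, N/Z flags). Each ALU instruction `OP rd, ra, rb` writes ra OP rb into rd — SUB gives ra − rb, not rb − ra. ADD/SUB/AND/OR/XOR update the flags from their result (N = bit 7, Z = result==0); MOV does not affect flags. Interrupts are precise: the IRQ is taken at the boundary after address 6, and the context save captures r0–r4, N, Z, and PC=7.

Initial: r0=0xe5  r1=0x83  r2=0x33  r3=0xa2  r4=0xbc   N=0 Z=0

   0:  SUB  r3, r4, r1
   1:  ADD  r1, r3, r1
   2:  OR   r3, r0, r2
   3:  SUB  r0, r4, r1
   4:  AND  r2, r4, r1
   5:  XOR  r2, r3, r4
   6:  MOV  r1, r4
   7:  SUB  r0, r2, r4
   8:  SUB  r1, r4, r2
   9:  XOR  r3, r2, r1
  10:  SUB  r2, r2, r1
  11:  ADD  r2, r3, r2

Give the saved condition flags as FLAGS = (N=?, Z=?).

after  0: r0=0xe5 r1=0x83 r2=0x33 r3=0x39 r4=0xbc  N=0 Z=0
after  1: r0=0xe5 r1=0xbc r2=0x33 r3=0x39 r4=0xbc  N=1 Z=0
after  2: r0=0xe5 r1=0xbc r2=0x33 r3=0xf7 r4=0xbc  N=1 Z=0
after  3: r0=0x00 r1=0xbc r2=0x33 r3=0xf7 r4=0xbc  N=0 Z=1
after  4: r0=0x00 r1=0xbc r2=0xbc r3=0xf7 r4=0xbc  N=1 Z=0
after  5: r0=0x00 r1=0xbc r2=0x4b r3=0xf7 r4=0xbc  N=0 Z=0
after  6: r0=0x00 r1=0xbc r2=0x4b r3=0xf7 r4=0xbc  N=0 Z=0
-- IRQ taken; context saved, return-PC = 7 --

FLAGS = (N=0, Z=0)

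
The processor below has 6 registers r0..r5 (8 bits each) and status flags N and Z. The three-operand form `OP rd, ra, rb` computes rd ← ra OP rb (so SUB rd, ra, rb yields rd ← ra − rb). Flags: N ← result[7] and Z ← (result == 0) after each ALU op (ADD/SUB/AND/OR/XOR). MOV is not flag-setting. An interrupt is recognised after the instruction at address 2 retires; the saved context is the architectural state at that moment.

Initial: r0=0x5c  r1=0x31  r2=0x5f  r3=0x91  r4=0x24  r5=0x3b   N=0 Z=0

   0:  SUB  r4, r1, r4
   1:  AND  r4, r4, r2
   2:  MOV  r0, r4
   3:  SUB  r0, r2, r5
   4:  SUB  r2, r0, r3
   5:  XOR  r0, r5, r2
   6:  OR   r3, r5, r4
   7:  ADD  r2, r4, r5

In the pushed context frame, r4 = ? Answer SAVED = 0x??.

SAVED = 0x0d

after  0: r0=0x5c r1=0x31 r2=0x5f r3=0x91 r4=0x0d r5=0x3b  N=0 Z=0
after  1: r0=0x5c r1=0x31 r2=0x5f r3=0x91 r4=0x0d r5=0x3b  N=0 Z=0
after  2: r0=0x0d r1=0x31 r2=0x5f r3=0x91 r4=0x0d r5=0x3b  N=0 Z=0
-- IRQ taken; context saved, return-PC = 3 --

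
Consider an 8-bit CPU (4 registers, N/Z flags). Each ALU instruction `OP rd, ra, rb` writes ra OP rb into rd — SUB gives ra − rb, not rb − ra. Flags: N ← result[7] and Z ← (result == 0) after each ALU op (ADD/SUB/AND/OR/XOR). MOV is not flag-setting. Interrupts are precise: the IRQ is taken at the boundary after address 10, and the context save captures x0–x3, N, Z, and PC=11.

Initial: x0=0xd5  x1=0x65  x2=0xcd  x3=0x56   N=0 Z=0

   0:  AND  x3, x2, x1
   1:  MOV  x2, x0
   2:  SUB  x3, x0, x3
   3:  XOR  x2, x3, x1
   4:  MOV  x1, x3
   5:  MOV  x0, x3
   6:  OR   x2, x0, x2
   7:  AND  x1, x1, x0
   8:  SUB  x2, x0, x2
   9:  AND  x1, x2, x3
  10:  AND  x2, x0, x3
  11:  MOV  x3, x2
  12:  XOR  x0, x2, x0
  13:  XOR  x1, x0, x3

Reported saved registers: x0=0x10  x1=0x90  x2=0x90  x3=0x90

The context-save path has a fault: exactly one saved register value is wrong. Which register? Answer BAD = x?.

after  0: x0=0xd5 x1=0x65 x2=0xcd x3=0x45  N=0 Z=0
after  1: x0=0xd5 x1=0x65 x2=0xd5 x3=0x45  N=0 Z=0
after  2: x0=0xd5 x1=0x65 x2=0xd5 x3=0x90  N=1 Z=0
after  3: x0=0xd5 x1=0x65 x2=0xf5 x3=0x90  N=1 Z=0
after  4: x0=0xd5 x1=0x90 x2=0xf5 x3=0x90  N=1 Z=0
after  5: x0=0x90 x1=0x90 x2=0xf5 x3=0x90  N=1 Z=0
after  6: x0=0x90 x1=0x90 x2=0xf5 x3=0x90  N=1 Z=0
after  7: x0=0x90 x1=0x90 x2=0xf5 x3=0x90  N=1 Z=0
after  8: x0=0x90 x1=0x90 x2=0x9b x3=0x90  N=1 Z=0
after  9: x0=0x90 x1=0x90 x2=0x9b x3=0x90  N=1 Z=0
after 10: x0=0x90 x1=0x90 x2=0x90 x3=0x90  N=1 Z=0
-- IRQ taken; context saved, return-PC = 11 --
mismatch: x0: reported 0x10 vs actual 0x90

BAD = x0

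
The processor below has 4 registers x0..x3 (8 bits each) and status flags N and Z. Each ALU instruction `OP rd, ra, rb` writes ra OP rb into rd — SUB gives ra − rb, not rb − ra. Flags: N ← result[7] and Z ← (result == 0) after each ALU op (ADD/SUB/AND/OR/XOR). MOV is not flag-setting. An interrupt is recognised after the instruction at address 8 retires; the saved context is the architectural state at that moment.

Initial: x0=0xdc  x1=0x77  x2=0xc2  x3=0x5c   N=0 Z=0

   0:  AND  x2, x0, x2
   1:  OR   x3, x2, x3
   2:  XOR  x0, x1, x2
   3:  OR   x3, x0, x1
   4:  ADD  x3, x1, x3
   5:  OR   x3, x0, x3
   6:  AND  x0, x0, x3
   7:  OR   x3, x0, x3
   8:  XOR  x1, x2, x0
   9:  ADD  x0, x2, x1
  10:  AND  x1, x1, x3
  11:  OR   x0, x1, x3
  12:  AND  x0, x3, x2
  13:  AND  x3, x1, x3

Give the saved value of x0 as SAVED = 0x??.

SAVED = 0xb7

after  0: x0=0xdc x1=0x77 x2=0xc0 x3=0x5c  N=1 Z=0
after  1: x0=0xdc x1=0x77 x2=0xc0 x3=0xdc  N=1 Z=0
after  2: x0=0xb7 x1=0x77 x2=0xc0 x3=0xdc  N=1 Z=0
after  3: x0=0xb7 x1=0x77 x2=0xc0 x3=0xf7  N=1 Z=0
after  4: x0=0xb7 x1=0x77 x2=0xc0 x3=0x6e  N=0 Z=0
after  5: x0=0xb7 x1=0x77 x2=0xc0 x3=0xff  N=1 Z=0
after  6: x0=0xb7 x1=0x77 x2=0xc0 x3=0xff  N=1 Z=0
after  7: x0=0xb7 x1=0x77 x2=0xc0 x3=0xff  N=1 Z=0
after  8: x0=0xb7 x1=0x77 x2=0xc0 x3=0xff  N=0 Z=0
-- IRQ taken; context saved, return-PC = 9 --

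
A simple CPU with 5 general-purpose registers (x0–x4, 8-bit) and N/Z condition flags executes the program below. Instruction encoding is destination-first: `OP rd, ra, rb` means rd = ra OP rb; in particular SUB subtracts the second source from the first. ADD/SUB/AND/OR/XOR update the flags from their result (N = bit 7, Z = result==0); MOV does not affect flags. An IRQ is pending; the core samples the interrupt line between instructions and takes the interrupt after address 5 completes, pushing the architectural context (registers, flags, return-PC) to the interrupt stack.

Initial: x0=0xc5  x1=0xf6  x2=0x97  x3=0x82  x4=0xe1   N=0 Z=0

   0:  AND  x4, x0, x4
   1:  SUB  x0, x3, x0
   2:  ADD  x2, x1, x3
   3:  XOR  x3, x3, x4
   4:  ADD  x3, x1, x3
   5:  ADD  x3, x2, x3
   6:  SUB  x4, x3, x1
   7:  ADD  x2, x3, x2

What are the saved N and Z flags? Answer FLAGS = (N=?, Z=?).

FLAGS = (N=1, Z=0)

after  0: x0=0xc5 x1=0xf6 x2=0x97 x3=0x82 x4=0xc1  N=1 Z=0
after  1: x0=0xbd x1=0xf6 x2=0x97 x3=0x82 x4=0xc1  N=1 Z=0
after  2: x0=0xbd x1=0xf6 x2=0x78 x3=0x82 x4=0xc1  N=0 Z=0
after  3: x0=0xbd x1=0xf6 x2=0x78 x3=0x43 x4=0xc1  N=0 Z=0
after  4: x0=0xbd x1=0xf6 x2=0x78 x3=0x39 x4=0xc1  N=0 Z=0
after  5: x0=0xbd x1=0xf6 x2=0x78 x3=0xb1 x4=0xc1  N=1 Z=0
-- IRQ taken; context saved, return-PC = 6 --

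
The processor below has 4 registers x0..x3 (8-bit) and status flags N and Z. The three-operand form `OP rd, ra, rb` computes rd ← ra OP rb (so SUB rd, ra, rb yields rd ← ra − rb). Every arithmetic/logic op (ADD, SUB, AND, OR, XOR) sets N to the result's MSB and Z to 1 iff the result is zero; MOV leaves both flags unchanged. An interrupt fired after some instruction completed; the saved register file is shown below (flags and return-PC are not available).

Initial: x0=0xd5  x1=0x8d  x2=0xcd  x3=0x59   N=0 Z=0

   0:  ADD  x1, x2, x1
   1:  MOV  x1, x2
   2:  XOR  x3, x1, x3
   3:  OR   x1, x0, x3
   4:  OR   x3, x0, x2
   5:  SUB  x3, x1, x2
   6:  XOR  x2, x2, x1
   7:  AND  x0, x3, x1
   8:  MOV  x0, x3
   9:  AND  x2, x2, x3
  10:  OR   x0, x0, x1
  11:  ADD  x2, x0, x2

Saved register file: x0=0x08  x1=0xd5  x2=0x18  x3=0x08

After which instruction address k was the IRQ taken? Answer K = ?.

K = 8

after  0: x0=0xd5 x1=0x5a x2=0xcd x3=0x59  N=0 Z=0
after  1: x0=0xd5 x1=0xcd x2=0xcd x3=0x59  N=0 Z=0
after  2: x0=0xd5 x1=0xcd x2=0xcd x3=0x94  N=1 Z=0
after  3: x0=0xd5 x1=0xd5 x2=0xcd x3=0x94  N=1 Z=0
after  4: x0=0xd5 x1=0xd5 x2=0xcd x3=0xdd  N=1 Z=0
after  5: x0=0xd5 x1=0xd5 x2=0xcd x3=0x08  N=0 Z=0
after  6: x0=0xd5 x1=0xd5 x2=0x18 x3=0x08  N=0 Z=0
after  7: x0=0x00 x1=0xd5 x2=0x18 x3=0x08  N=0 Z=1
after  8: x0=0x08 x1=0xd5 x2=0x18 x3=0x08  N=0 Z=1
-- IRQ taken; context saved, return-PC = 9 --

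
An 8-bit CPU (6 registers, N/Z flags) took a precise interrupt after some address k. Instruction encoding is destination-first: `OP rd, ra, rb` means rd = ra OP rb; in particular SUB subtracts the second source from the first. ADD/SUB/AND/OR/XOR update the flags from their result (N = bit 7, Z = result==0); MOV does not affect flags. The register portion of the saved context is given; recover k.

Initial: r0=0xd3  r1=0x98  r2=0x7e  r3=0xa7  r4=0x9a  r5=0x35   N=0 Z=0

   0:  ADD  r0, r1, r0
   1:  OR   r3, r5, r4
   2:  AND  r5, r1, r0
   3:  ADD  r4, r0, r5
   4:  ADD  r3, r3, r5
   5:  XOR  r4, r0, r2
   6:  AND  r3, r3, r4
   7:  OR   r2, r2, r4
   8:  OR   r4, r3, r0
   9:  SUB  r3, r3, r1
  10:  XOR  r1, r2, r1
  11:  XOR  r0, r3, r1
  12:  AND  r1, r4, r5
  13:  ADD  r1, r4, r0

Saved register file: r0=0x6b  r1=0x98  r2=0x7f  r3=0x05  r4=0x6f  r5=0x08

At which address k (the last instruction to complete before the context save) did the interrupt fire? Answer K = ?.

K = 8

after  0: r0=0x6b r1=0x98 r2=0x7e r3=0xa7 r4=0x9a r5=0x35  N=0 Z=0
after  1: r0=0x6b r1=0x98 r2=0x7e r3=0xbf r4=0x9a r5=0x35  N=1 Z=0
after  2: r0=0x6b r1=0x98 r2=0x7e r3=0xbf r4=0x9a r5=0x08  N=0 Z=0
after  3: r0=0x6b r1=0x98 r2=0x7e r3=0xbf r4=0x73 r5=0x08  N=0 Z=0
after  4: r0=0x6b r1=0x98 r2=0x7e r3=0xc7 r4=0x73 r5=0x08  N=1 Z=0
after  5: r0=0x6b r1=0x98 r2=0x7e r3=0xc7 r4=0x15 r5=0x08  N=0 Z=0
after  6: r0=0x6b r1=0x98 r2=0x7e r3=0x05 r4=0x15 r5=0x08  N=0 Z=0
after  7: r0=0x6b r1=0x98 r2=0x7f r3=0x05 r4=0x15 r5=0x08  N=0 Z=0
after  8: r0=0x6b r1=0x98 r2=0x7f r3=0x05 r4=0x6f r5=0x08  N=0 Z=0
-- IRQ taken; context saved, return-PC = 9 --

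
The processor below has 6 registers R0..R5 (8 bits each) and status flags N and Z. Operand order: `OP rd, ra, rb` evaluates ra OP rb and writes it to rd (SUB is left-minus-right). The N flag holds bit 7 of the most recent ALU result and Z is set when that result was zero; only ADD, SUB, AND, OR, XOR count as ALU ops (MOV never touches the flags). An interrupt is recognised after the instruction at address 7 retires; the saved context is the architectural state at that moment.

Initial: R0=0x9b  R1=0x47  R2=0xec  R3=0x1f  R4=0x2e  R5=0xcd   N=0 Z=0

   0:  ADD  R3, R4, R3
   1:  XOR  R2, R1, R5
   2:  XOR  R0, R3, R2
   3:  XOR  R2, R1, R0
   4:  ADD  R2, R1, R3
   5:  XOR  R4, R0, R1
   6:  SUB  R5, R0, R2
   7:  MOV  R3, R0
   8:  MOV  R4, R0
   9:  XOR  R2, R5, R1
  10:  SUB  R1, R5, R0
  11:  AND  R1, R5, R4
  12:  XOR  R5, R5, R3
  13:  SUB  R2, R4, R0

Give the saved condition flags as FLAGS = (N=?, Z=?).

after  0: R0=0x9b R1=0x47 R2=0xec R3=0x4d R4=0x2e R5=0xcd  N=0 Z=0
after  1: R0=0x9b R1=0x47 R2=0x8a R3=0x4d R4=0x2e R5=0xcd  N=1 Z=0
after  2: R0=0xc7 R1=0x47 R2=0x8a R3=0x4d R4=0x2e R5=0xcd  N=1 Z=0
after  3: R0=0xc7 R1=0x47 R2=0x80 R3=0x4d R4=0x2e R5=0xcd  N=1 Z=0
after  4: R0=0xc7 R1=0x47 R2=0x94 R3=0x4d R4=0x2e R5=0xcd  N=1 Z=0
after  5: R0=0xc7 R1=0x47 R2=0x94 R3=0x4d R4=0x80 R5=0xcd  N=1 Z=0
after  6: R0=0xc7 R1=0x47 R2=0x94 R3=0x4d R4=0x80 R5=0x33  N=0 Z=0
after  7: R0=0xc7 R1=0x47 R2=0x94 R3=0xc7 R4=0x80 R5=0x33  N=0 Z=0
-- IRQ taken; context saved, return-PC = 8 --

FLAGS = (N=0, Z=0)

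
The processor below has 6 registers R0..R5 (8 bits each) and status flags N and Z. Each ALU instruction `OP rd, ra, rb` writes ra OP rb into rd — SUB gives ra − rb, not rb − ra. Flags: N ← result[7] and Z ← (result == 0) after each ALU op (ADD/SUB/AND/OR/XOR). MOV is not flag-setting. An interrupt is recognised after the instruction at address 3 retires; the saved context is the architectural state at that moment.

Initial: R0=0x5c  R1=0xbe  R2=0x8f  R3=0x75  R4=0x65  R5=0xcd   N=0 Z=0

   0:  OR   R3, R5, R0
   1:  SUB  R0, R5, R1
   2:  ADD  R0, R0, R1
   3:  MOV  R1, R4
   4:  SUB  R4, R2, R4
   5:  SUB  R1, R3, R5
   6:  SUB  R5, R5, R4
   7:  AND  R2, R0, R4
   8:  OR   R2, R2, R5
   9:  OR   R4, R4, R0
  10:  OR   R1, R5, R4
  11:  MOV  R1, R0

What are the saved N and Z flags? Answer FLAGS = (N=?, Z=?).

FLAGS = (N=1, Z=0)

after  0: R0=0x5c R1=0xbe R2=0x8f R3=0xdd R4=0x65 R5=0xcd  N=1 Z=0
after  1: R0=0x0f R1=0xbe R2=0x8f R3=0xdd R4=0x65 R5=0xcd  N=0 Z=0
after  2: R0=0xcd R1=0xbe R2=0x8f R3=0xdd R4=0x65 R5=0xcd  N=1 Z=0
after  3: R0=0xcd R1=0x65 R2=0x8f R3=0xdd R4=0x65 R5=0xcd  N=1 Z=0
-- IRQ taken; context saved, return-PC = 4 --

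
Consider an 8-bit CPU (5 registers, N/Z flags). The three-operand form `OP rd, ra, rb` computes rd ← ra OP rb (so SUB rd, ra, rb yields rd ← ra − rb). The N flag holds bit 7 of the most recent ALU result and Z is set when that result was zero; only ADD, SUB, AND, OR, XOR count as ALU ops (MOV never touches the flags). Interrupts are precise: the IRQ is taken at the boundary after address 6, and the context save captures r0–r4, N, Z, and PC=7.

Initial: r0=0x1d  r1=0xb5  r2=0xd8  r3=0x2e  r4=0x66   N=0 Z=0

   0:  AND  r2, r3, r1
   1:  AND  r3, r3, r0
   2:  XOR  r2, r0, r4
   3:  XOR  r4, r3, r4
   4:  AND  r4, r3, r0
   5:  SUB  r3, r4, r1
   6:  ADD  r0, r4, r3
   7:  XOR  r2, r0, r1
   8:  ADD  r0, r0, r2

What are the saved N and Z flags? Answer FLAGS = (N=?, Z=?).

FLAGS = (N=0, Z=0)

after  0: r0=0x1d r1=0xb5 r2=0x24 r3=0x2e r4=0x66  N=0 Z=0
after  1: r0=0x1d r1=0xb5 r2=0x24 r3=0x0c r4=0x66  N=0 Z=0
after  2: r0=0x1d r1=0xb5 r2=0x7b r3=0x0c r4=0x66  N=0 Z=0
after  3: r0=0x1d r1=0xb5 r2=0x7b r3=0x0c r4=0x6a  N=0 Z=0
after  4: r0=0x1d r1=0xb5 r2=0x7b r3=0x0c r4=0x0c  N=0 Z=0
after  5: r0=0x1d r1=0xb5 r2=0x7b r3=0x57 r4=0x0c  N=0 Z=0
after  6: r0=0x63 r1=0xb5 r2=0x7b r3=0x57 r4=0x0c  N=0 Z=0
-- IRQ taken; context saved, return-PC = 7 --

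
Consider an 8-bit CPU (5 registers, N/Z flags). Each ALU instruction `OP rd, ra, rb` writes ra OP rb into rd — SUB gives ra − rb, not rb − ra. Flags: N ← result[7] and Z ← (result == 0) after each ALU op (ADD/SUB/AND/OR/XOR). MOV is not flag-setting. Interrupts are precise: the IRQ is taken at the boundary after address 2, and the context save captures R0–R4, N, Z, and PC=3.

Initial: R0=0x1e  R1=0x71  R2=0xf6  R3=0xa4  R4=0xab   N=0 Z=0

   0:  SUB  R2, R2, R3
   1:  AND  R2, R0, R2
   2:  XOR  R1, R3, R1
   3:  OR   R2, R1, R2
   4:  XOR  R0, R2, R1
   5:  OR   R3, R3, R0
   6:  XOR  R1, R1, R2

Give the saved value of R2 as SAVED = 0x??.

SAVED = 0x12

after  0: R0=0x1e R1=0x71 R2=0x52 R3=0xa4 R4=0xab  N=0 Z=0
after  1: R0=0x1e R1=0x71 R2=0x12 R3=0xa4 R4=0xab  N=0 Z=0
after  2: R0=0x1e R1=0xd5 R2=0x12 R3=0xa4 R4=0xab  N=1 Z=0
-- IRQ taken; context saved, return-PC = 3 --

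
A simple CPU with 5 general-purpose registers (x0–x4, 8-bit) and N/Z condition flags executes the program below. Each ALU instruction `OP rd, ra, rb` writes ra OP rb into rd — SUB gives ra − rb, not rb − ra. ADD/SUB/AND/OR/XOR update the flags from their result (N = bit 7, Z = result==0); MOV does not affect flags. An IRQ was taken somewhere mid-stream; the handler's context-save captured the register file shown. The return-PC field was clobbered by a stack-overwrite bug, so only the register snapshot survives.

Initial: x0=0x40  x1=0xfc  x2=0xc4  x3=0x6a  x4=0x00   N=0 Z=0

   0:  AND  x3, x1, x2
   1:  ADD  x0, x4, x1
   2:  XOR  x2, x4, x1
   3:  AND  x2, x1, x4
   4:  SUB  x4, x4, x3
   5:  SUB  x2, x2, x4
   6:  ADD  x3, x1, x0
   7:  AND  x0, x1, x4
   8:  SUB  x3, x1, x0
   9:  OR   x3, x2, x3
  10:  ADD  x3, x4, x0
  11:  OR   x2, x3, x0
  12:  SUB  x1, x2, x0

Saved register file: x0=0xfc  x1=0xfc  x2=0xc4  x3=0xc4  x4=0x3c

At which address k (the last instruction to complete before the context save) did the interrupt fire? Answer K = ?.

K = 5

after  0: x0=0x40 x1=0xfc x2=0xc4 x3=0xc4 x4=0x00  N=1 Z=0
after  1: x0=0xfc x1=0xfc x2=0xc4 x3=0xc4 x4=0x00  N=1 Z=0
after  2: x0=0xfc x1=0xfc x2=0xfc x3=0xc4 x4=0x00  N=1 Z=0
after  3: x0=0xfc x1=0xfc x2=0x00 x3=0xc4 x4=0x00  N=0 Z=1
after  4: x0=0xfc x1=0xfc x2=0x00 x3=0xc4 x4=0x3c  N=0 Z=0
after  5: x0=0xfc x1=0xfc x2=0xc4 x3=0xc4 x4=0x3c  N=1 Z=0
-- IRQ taken; context saved, return-PC = 6 --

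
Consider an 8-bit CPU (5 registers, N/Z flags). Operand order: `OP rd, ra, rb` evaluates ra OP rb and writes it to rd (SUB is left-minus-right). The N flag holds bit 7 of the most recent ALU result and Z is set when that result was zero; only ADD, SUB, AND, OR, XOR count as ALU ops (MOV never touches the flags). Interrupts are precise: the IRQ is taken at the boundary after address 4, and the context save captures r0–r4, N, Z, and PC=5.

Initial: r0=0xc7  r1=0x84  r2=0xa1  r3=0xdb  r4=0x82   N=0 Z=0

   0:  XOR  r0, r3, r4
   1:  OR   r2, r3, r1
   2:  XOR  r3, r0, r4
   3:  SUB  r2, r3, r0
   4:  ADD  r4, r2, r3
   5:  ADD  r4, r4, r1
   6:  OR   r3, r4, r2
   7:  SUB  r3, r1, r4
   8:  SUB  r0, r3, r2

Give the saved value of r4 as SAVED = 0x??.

SAVED = 0x5d

after  0: r0=0x59 r1=0x84 r2=0xa1 r3=0xdb r4=0x82  N=0 Z=0
after  1: r0=0x59 r1=0x84 r2=0xdf r3=0xdb r4=0x82  N=1 Z=0
after  2: r0=0x59 r1=0x84 r2=0xdf r3=0xdb r4=0x82  N=1 Z=0
after  3: r0=0x59 r1=0x84 r2=0x82 r3=0xdb r4=0x82  N=1 Z=0
after  4: r0=0x59 r1=0x84 r2=0x82 r3=0xdb r4=0x5d  N=0 Z=0
-- IRQ taken; context saved, return-PC = 5 --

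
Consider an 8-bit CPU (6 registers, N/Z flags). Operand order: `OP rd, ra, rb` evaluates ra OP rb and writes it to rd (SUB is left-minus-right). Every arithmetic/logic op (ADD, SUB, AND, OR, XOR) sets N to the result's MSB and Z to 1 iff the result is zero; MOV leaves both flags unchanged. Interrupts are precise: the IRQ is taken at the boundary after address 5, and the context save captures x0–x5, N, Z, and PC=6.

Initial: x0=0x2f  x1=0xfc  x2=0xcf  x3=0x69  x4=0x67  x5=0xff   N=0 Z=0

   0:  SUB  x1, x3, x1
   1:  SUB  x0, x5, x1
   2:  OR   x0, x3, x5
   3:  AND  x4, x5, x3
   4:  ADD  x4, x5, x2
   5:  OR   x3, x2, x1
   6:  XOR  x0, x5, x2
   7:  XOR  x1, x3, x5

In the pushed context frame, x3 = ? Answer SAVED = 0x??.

after  0: x0=0x2f x1=0x6d x2=0xcf x3=0x69 x4=0x67 x5=0xff  N=0 Z=0
after  1: x0=0x92 x1=0x6d x2=0xcf x3=0x69 x4=0x67 x5=0xff  N=1 Z=0
after  2: x0=0xff x1=0x6d x2=0xcf x3=0x69 x4=0x67 x5=0xff  N=1 Z=0
after  3: x0=0xff x1=0x6d x2=0xcf x3=0x69 x4=0x69 x5=0xff  N=0 Z=0
after  4: x0=0xff x1=0x6d x2=0xcf x3=0x69 x4=0xce x5=0xff  N=1 Z=0
after  5: x0=0xff x1=0x6d x2=0xcf x3=0xef x4=0xce x5=0xff  N=1 Z=0
-- IRQ taken; context saved, return-PC = 6 --

SAVED = 0xef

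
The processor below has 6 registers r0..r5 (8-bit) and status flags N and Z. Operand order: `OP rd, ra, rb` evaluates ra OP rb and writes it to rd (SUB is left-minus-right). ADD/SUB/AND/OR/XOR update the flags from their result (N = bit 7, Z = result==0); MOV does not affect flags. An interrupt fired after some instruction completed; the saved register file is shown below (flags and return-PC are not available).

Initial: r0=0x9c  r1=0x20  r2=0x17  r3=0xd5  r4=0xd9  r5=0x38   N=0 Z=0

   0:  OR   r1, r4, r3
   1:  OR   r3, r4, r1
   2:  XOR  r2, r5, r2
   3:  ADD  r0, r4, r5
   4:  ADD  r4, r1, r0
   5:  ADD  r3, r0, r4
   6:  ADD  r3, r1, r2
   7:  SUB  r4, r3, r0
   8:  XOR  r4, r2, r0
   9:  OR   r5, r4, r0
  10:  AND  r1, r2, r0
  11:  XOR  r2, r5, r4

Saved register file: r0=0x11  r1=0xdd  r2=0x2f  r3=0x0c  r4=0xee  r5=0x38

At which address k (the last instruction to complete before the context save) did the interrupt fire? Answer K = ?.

after  0: r0=0x9c r1=0xdd r2=0x17 r3=0xd5 r4=0xd9 r5=0x38  N=1 Z=0
after  1: r0=0x9c r1=0xdd r2=0x17 r3=0xdd r4=0xd9 r5=0x38  N=1 Z=0
after  2: r0=0x9c r1=0xdd r2=0x2f r3=0xdd r4=0xd9 r5=0x38  N=0 Z=0
after  3: r0=0x11 r1=0xdd r2=0x2f r3=0xdd r4=0xd9 r5=0x38  N=0 Z=0
after  4: r0=0x11 r1=0xdd r2=0x2f r3=0xdd r4=0xee r5=0x38  N=1 Z=0
after  5: r0=0x11 r1=0xdd r2=0x2f r3=0xff r4=0xee r5=0x38  N=1 Z=0
after  6: r0=0x11 r1=0xdd r2=0x2f r3=0x0c r4=0xee r5=0x38  N=0 Z=0
-- IRQ taken; context saved, return-PC = 7 --

K = 6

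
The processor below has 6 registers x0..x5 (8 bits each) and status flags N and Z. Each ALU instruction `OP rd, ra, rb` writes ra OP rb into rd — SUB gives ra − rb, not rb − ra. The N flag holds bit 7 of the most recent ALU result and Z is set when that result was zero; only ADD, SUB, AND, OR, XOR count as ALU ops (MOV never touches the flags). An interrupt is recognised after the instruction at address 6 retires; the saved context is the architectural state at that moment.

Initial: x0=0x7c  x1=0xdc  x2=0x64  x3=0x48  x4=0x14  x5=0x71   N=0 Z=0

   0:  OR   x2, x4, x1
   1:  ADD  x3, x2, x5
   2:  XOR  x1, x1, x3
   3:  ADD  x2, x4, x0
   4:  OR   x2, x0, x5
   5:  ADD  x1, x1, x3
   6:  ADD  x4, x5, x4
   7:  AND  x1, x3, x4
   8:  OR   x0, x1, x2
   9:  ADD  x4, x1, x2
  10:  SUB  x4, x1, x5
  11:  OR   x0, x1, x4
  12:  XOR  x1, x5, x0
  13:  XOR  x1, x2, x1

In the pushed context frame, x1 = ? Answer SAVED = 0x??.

SAVED = 0xde

after  0: x0=0x7c x1=0xdc x2=0xdc x3=0x48 x4=0x14 x5=0x71  N=1 Z=0
after  1: x0=0x7c x1=0xdc x2=0xdc x3=0x4d x4=0x14 x5=0x71  N=0 Z=0
after  2: x0=0x7c x1=0x91 x2=0xdc x3=0x4d x4=0x14 x5=0x71  N=1 Z=0
after  3: x0=0x7c x1=0x91 x2=0x90 x3=0x4d x4=0x14 x5=0x71  N=1 Z=0
after  4: x0=0x7c x1=0x91 x2=0x7d x3=0x4d x4=0x14 x5=0x71  N=0 Z=0
after  5: x0=0x7c x1=0xde x2=0x7d x3=0x4d x4=0x14 x5=0x71  N=1 Z=0
after  6: x0=0x7c x1=0xde x2=0x7d x3=0x4d x4=0x85 x5=0x71  N=1 Z=0
-- IRQ taken; context saved, return-PC = 7 --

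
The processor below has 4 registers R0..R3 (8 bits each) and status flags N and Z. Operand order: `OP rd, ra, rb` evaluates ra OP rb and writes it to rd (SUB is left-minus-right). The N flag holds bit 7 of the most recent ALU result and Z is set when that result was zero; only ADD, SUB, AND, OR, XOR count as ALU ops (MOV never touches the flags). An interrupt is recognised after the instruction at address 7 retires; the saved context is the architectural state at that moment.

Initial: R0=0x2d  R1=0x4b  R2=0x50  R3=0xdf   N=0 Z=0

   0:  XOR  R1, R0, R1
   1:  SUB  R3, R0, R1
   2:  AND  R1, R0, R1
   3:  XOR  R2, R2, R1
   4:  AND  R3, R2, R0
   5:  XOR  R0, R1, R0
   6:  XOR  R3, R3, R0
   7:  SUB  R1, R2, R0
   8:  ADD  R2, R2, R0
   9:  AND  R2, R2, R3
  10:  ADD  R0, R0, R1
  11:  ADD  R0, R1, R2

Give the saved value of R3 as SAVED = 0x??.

after  0: R0=0x2d R1=0x66 R2=0x50 R3=0xdf  N=0 Z=0
after  1: R0=0x2d R1=0x66 R2=0x50 R3=0xc7  N=1 Z=0
after  2: R0=0x2d R1=0x24 R2=0x50 R3=0xc7  N=0 Z=0
after  3: R0=0x2d R1=0x24 R2=0x74 R3=0xc7  N=0 Z=0
after  4: R0=0x2d R1=0x24 R2=0x74 R3=0x24  N=0 Z=0
after  5: R0=0x09 R1=0x24 R2=0x74 R3=0x24  N=0 Z=0
after  6: R0=0x09 R1=0x24 R2=0x74 R3=0x2d  N=0 Z=0
after  7: R0=0x09 R1=0x6b R2=0x74 R3=0x2d  N=0 Z=0
-- IRQ taken; context saved, return-PC = 8 --

SAVED = 0x2d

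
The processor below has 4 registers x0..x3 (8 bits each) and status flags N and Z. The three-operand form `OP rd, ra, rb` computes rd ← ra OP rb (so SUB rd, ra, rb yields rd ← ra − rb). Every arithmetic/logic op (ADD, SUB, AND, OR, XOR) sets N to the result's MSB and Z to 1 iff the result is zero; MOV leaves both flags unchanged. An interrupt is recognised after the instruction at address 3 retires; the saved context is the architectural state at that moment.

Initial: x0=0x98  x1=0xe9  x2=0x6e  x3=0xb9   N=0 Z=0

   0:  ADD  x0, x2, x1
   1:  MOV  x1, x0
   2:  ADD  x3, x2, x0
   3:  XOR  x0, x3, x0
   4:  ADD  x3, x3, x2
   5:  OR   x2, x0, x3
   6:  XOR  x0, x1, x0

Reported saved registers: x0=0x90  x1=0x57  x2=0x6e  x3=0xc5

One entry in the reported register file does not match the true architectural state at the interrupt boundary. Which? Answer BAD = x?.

after  0: x0=0x57 x1=0xe9 x2=0x6e x3=0xb9  N=0 Z=0
after  1: x0=0x57 x1=0x57 x2=0x6e x3=0xb9  N=0 Z=0
after  2: x0=0x57 x1=0x57 x2=0x6e x3=0xc5  N=1 Z=0
after  3: x0=0x92 x1=0x57 x2=0x6e x3=0xc5  N=1 Z=0
-- IRQ taken; context saved, return-PC = 4 --
mismatch: x0: reported 0x90 vs actual 0x92

BAD = x0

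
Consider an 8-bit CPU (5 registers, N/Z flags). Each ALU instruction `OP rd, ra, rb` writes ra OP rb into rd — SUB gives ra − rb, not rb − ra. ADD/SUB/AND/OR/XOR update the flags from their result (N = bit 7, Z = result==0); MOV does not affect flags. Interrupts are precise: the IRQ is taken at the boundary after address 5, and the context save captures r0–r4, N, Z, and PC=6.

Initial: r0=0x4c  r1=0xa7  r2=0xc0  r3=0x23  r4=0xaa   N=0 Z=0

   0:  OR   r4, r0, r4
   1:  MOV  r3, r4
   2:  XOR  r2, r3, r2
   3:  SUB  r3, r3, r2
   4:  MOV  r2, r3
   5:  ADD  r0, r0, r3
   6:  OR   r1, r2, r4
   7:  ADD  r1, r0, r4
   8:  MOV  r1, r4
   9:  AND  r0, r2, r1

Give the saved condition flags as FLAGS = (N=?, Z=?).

after  0: r0=0x4c r1=0xa7 r2=0xc0 r3=0x23 r4=0xee  N=1 Z=0
after  1: r0=0x4c r1=0xa7 r2=0xc0 r3=0xee r4=0xee  N=1 Z=0
after  2: r0=0x4c r1=0xa7 r2=0x2e r3=0xee r4=0xee  N=0 Z=0
after  3: r0=0x4c r1=0xa7 r2=0x2e r3=0xc0 r4=0xee  N=1 Z=0
after  4: r0=0x4c r1=0xa7 r2=0xc0 r3=0xc0 r4=0xee  N=1 Z=0
after  5: r0=0x0c r1=0xa7 r2=0xc0 r3=0xc0 r4=0xee  N=0 Z=0
-- IRQ taken; context saved, return-PC = 6 --

FLAGS = (N=0, Z=0)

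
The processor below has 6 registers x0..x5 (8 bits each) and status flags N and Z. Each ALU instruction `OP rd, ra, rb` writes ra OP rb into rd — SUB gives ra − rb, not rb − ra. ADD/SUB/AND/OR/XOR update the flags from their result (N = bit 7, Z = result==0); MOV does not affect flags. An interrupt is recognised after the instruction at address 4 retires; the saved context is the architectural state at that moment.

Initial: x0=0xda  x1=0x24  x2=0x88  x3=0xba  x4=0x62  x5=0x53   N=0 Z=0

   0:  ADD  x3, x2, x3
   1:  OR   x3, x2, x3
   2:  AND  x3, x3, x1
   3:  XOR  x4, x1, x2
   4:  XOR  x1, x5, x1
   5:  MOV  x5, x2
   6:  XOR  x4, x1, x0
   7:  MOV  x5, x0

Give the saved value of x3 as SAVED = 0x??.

after  0: x0=0xda x1=0x24 x2=0x88 x3=0x42 x4=0x62 x5=0x53  N=0 Z=0
after  1: x0=0xda x1=0x24 x2=0x88 x3=0xca x4=0x62 x5=0x53  N=1 Z=0
after  2: x0=0xda x1=0x24 x2=0x88 x3=0x00 x4=0x62 x5=0x53  N=0 Z=1
after  3: x0=0xda x1=0x24 x2=0x88 x3=0x00 x4=0xac x5=0x53  N=1 Z=0
after  4: x0=0xda x1=0x77 x2=0x88 x3=0x00 x4=0xac x5=0x53  N=0 Z=0
-- IRQ taken; context saved, return-PC = 5 --

SAVED = 0x00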